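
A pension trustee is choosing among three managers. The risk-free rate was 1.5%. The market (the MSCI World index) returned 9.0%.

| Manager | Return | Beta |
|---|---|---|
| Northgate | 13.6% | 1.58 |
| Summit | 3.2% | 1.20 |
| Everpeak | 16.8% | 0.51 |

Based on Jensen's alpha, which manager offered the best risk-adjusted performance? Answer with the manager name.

Everpeak

Northgate: α = 13.6% − [1.5% + 1.58 × (9.0% − 1.5%)] = 0.250
Summit: α = 3.2% − [1.5% + 1.20 × (9.0% − 1.5%)] = -7.300
Everpeak: α = 16.8% − [1.5% + 0.51 × (9.0% − 1.5%)] = 11.475
Highest: Everpeak (11.475).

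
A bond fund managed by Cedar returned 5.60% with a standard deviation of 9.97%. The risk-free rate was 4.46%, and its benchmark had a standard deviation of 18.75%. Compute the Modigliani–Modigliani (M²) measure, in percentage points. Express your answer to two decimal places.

Sharpe = (Rp − Rf) / σp = (5.60% − 4.46%) / 9.97% = 0.1143
M² = Rf + Sharpe × σm = 4.46% + 0.1143 × 18.75% = 6.6031%

6.60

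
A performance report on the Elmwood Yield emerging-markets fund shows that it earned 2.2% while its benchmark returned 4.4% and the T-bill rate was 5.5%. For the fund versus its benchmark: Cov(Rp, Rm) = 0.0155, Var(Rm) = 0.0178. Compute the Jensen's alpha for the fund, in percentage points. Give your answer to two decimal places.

β = Cov / Var = 0.0155 / 0.0178 = 0.8708
E[R] = Rf + β(Rm − Rf) = 5.5% + 0.8708 × (4.4% − 5.5%) = 4.5421%
α = Rp − E[R] = 2.2% − 4.5421% = -2.3421

-2.34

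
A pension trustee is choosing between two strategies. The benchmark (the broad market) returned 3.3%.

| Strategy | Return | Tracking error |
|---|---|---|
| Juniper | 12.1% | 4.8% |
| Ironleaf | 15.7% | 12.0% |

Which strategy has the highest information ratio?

Juniper

Juniper: IR = (12.1% − 3.3%) / 4.8% = 1.833
Ironleaf: IR = (15.7% − 3.3%) / 12.0% = 1.033
Highest: Juniper (1.833).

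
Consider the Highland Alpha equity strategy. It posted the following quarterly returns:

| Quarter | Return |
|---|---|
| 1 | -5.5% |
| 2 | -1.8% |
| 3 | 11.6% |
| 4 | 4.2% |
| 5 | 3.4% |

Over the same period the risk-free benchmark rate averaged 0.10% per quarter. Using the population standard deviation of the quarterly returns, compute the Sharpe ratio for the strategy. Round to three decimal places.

0.392

r̄ = (-5.5 − 1.8 + 11.6 + 4.2 + 3.4) / 5 = 2.3800%
Σ(r − r̄)² = (-5.5 − 2.3800)² + (-1.8 − 2.3800)² + … = 168.9280
population σ = √(168.9280 / 5) = √33.7856 = 5.8125%
Sharpe = (r̄ − rf) / σ = (2.3800 − 0.1) / 5.8125 = 2.2800 / 5.8125 = 0.3923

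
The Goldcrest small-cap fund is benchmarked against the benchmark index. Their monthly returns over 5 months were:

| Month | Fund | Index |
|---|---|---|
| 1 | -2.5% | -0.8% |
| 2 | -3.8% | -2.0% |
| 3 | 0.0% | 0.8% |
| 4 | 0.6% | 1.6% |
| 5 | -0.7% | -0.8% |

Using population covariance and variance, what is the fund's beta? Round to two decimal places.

r̄p = -1.2800%,  r̄m = -0.2400%
Cov = Σ(rp − r̄p)(rm − r̄m) / 5 = 1.9168
Var(rm) = Σ(rm − r̄m)² / 5 = 1.6384
β = Cov / Var = 1.9168 / 1.6384 = 1.1699

1.17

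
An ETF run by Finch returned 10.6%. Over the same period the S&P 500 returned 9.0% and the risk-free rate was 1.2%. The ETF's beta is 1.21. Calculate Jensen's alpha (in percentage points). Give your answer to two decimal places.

CAPM expected return = Rf + β(Rm − Rf) = 1.2% + 1.21 × (9.0% − 1.2%) = 1.2 + 1.21 × 7.80 = 10.6380%
Jensen's α = Rp − E[R] = 10.6% − 10.6380% = -0.0380

-0.04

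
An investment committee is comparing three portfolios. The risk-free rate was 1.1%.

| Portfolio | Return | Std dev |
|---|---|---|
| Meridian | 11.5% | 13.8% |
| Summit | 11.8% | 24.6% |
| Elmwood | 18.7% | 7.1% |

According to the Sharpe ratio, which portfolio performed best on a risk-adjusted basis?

Meridian: Sharpe ratio = (11.5% − 1.1%) / 13.8% = 0.754
Summit: Sharpe ratio = (11.8% − 1.1%) / 24.6% = 0.435
Elmwood: Sharpe ratio = (18.7% − 1.1%) / 7.1% = 2.479
Highest: Elmwood (2.479).

Elmwood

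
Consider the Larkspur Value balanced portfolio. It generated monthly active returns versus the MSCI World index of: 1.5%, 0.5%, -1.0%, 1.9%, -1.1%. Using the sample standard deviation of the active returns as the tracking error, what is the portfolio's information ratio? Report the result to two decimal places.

0.26

Mean return r̄ = 1.80 / 5 = 0.3600%
Σ(r − r̄)² = (1.5 − 0.3600)² + (0.5 − 0.3600)² + (-1 − 0.3600)² + … = 7.6720
sample σ = √(7.6720 / 4) = √1.9180 = 1.3849%
IR = r̄ / tracking error = 0.3600 / 1.3849 = 0.2599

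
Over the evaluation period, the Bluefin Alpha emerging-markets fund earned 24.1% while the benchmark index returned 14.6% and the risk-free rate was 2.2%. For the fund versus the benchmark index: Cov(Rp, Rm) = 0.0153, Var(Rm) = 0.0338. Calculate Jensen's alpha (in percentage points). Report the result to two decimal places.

16.29

β = Cov / Var = 0.0153 / 0.0338 = 0.4527
E[R] = Rf + β(Rm − Rf) = 2.2% + 0.4527 × (14.6% − 2.2%) = 7.8135%
α = Rp − E[R] = 24.1% − 7.8135% = 16.2865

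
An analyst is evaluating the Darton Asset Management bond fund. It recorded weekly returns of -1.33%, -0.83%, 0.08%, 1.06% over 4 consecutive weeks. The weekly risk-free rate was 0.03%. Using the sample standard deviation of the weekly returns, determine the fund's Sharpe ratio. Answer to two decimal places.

Mean return r̄ = -1.020 / 4 = -0.2550%
Σ(r − r̄)² = (-1.33 − (-0.2550))² + (-0.83 − (-0.2550))² + … = 3.3277
σ = √[3.3277 / 3] = 1.0532%
Sharpe = (r̄ − rf) / σ = (-0.2550 − 0.03) / 1.0532 = -0.2850 / 1.0532 = -0.2706

-0.27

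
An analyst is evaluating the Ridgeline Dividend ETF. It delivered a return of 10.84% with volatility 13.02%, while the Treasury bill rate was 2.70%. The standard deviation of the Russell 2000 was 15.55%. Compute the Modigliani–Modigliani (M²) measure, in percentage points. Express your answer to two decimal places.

12.42

Sharpe = (Rp − Rf) / σp = (10.84% − 2.70%) / 13.02% = 0.6252
M² = Rf + Sharpe × σm = 2.70% + 0.6252 × 15.55% = 12.4219%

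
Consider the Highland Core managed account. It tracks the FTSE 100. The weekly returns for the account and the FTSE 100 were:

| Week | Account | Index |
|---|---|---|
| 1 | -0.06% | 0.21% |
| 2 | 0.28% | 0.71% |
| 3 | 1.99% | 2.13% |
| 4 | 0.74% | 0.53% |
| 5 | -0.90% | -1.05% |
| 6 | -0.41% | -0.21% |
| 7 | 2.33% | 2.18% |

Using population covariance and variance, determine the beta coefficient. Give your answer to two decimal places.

1.00

r̄p = 0.5671%,  r̄m = 0.6429%
Cov = Σ(rp − r̄p)(rm − r̄m) / 7 = 1.1965
Var(rm) = Σ(rm − r̄m)² / 7 = 1.1960
β = Cov / Var = 1.1965 / 1.1960 = 1.0004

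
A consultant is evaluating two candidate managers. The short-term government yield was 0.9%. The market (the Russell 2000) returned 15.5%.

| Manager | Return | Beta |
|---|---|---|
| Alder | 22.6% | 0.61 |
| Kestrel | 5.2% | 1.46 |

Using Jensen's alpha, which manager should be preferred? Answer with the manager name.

Alder: α = 22.6% − [0.9% + 0.61 × (15.5% − 0.9%)] = 12.794
Kestrel: α = 5.2% − [0.9% + 1.46 × (15.5% − 0.9%)] = -17.016
Highest: Alder (12.794).

Alder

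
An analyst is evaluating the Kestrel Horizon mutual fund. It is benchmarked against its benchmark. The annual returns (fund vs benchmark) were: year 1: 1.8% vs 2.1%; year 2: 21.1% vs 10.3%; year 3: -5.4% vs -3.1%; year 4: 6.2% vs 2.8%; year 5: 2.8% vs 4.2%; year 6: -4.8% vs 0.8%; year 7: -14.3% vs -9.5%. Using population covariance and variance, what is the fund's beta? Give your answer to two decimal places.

1.71

r̄p = 1.0571%,  r̄m = 1.0857%
Cov = Σ(rp − r̄p)(rm − r̄m) / 7 = 55.8494
Var(rm) = Σ(rm − r̄m)² / 7 = 32.6041
β = Cov / Var = 55.8494 / 32.6041 = 1.7130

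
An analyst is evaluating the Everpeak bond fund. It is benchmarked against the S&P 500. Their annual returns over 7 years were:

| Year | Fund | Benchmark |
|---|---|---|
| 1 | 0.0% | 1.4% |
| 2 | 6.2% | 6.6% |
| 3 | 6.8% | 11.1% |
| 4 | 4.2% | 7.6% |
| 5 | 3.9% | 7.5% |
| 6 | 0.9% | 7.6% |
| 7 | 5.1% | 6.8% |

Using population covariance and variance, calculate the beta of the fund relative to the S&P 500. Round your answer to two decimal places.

0.63

r̄p = 3.8714%,  r̄m = 6.9429%
Cov = Σ(rp − r̄p)(rm − r̄m) / 7 = 4.4198
Var(rm) = Σ(rm − r̄m)² / 7 = 7.0453
β = Cov / Var = 4.4198 / 7.0453 = 0.6273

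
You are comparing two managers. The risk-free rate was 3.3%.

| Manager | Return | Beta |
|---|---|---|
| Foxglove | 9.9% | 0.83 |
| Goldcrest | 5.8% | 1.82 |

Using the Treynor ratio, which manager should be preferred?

Foxglove: Treynor = (9.9% − 3.3%) / 0.83 = 7.952
Goldcrest: Treynor = (5.8% − 3.3%) / 1.82 = 1.374
Highest: Foxglove (7.952).

Foxglove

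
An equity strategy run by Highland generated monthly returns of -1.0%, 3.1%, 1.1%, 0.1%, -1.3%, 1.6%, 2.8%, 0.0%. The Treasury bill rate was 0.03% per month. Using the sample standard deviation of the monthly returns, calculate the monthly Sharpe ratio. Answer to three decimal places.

0.470

r̄ = (-1 + 3.1 + 1.1 + 0.1 − 1.3 + 1.6 + 2.8 + 0) / 8 = 0.8000%
Σ(r − r̄)² = 18.8000; sample σ = √(18.8000/7) = 1.6388%
Sharpe = (r̄ − rf) / σ = (0.8000 − 0.03) / 1.6388 = 0.7700 / 1.6388 = 0.4699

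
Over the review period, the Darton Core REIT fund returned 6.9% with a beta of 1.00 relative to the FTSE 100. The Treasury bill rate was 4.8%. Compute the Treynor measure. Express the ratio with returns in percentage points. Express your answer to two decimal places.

2.10

Treynor = (Rp − Rf) / β = (6.9% − 4.8%) / 1.00 = 2.10 / 1.00 = 2.1000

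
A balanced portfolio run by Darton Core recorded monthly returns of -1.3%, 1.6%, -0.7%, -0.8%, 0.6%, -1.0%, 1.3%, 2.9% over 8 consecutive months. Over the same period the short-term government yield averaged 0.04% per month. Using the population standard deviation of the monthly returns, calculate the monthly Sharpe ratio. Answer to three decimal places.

0.202

r̄ = (-1.3 + 1.6 − 0.7 − 0.8 + 0.6 − 1 + 1.3 + 2.9) / 8 = 2.60 / 8 = 0.3250%
Σ(r − r̄)² = (-1.3 − 0.3250)² + (1.6 − 0.3250)² + (-0.7 − 0.3250)² + … = 15.9950
population σ = √(15.9950 / 8) = √1.9994 = 1.4140%
Sharpe = (r̄ − rf) / σ = (0.3250 − 0.04) / 1.4140 = 0.2850 / 1.4140 = 0.2016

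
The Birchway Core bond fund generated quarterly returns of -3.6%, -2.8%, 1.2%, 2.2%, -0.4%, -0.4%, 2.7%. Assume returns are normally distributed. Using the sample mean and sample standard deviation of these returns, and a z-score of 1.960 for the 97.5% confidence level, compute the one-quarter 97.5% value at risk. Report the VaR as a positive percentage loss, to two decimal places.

r̄ = (-3.6 − 2.8 + 1.2 + 2.2 − 0.4 − 0.4 + 2.7) / 7 = -1.10 / 7 = -0.1571%
Σ(r − r̄)² = 34.5171; sample σ = √(34.5171/6) = 2.3985%
VaR = −(r̄ − z·σ) = −(-0.1571 − 1.960 × 2.3985) = −(-4.8582) = 4.8582%

4.86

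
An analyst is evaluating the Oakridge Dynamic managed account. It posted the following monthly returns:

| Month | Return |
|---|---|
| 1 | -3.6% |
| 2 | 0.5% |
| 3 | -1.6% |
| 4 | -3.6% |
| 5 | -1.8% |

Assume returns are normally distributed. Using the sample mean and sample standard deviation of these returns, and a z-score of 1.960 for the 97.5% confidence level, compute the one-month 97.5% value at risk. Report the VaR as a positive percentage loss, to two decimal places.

5.35

r̄ = (-3.6 + 0.5 − 1.6 − 3.6 − 1.8) / 5 = -10.10 / 5 = -2.0200%
Σ(r − r̄)² = (-3.6 − (-2.0200))² + (0.5 − (-2.0200))² + (-1.6 − (-2.0200))² + … = 11.5680
sample σ = √(11.5680 / 4) = √2.8920 = 1.7006%
VaR = −(r̄ − z·σ) = −(-2.0200 − 1.960 × 1.7006) = −(-5.3532) = 5.3532%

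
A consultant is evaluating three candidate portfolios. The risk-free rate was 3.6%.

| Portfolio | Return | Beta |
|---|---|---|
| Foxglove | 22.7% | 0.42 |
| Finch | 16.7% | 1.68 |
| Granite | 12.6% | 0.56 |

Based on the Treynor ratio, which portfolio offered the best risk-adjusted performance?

Foxglove: Treynor = (22.7% − 3.6%) / 0.42 = 45.476
Finch: Treynor = (16.7% − 3.6%) / 1.68 = 7.798
Granite: Treynor = (12.6% − 3.6%) / 0.56 = 16.071
Highest: Foxglove (45.476).

Foxglove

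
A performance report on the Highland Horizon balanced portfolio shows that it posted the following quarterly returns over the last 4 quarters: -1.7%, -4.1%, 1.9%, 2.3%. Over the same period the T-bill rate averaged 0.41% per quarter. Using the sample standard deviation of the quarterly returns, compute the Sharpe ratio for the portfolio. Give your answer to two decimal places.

μ = (-1.7 − 4.1 + 1.9 + 2.3) / 4 = -1.60 / 4 = -0.4000%
Σ(r − μ)² = (-1.7 − (-0.4000))² + (-4.1 − (-0.4000))² + … = 27.9600
sample σ = √(27.9600 / 3) = √9.3200 = 3.0529%
Sharpe = (μ − rf) / σ = (-0.4000 − 0.41) / 3.0529 = -0.8100 / 3.0529 = -0.2653

-0.27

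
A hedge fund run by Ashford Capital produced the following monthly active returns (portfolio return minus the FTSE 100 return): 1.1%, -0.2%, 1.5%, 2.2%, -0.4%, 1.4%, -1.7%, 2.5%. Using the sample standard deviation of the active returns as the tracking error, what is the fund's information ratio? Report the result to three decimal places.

0.556

Mean return r̄ = 6.40 / 8 = 0.8000%
Σ(r − r̄)² = 14.4800; sample σ = √(14.4800/7) = 1.4383%
IR = r̄ / tracking error = 0.8000 / 1.4383 = 0.5562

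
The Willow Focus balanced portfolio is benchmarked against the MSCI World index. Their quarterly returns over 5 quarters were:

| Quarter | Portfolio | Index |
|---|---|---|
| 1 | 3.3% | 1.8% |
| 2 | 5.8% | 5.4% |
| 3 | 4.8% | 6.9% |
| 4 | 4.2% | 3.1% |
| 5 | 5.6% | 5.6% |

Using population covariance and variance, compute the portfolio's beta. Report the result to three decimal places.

0.393

r̄p = 4.7400%,  r̄m = 4.5600%
Cov = Σ(rp − r̄p)(rm − r̄m) / 5 = 1.3376
Var(rm) = Σ(rm − r̄m)² / 5 = 3.4024
β = Cov / Var = 1.3376 / 3.4024 = 0.3931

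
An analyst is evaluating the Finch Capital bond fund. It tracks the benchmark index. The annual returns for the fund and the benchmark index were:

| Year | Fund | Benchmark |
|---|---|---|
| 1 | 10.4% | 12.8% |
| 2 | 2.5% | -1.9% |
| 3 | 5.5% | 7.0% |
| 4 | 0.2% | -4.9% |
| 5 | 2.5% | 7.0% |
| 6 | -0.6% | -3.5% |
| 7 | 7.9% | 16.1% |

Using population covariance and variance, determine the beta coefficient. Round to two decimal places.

r̄p = 4.0571%,  r̄m = 4.6571%
Cov = Σ(rp − r̄p)(rm − r̄m) / 7 = 25.7739
Var(rm) = Σ(rm − r̄m)² / 7 = 58.4424
β = Cov / Var = 25.7739 / 58.4424 = 0.4410

0.44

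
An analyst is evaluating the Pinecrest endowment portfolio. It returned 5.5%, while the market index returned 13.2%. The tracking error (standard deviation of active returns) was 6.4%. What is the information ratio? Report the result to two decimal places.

IR = (Rp − Rb) / TE = (5.5% − 13.2%) / 6.4% = -7.70% / 6.4% = -1.2031

-1.20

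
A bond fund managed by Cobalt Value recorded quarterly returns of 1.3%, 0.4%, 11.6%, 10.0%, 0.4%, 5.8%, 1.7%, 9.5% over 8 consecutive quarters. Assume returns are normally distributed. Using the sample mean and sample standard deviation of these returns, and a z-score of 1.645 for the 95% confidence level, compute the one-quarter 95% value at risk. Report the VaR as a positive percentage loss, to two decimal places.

2.69

r̄ = (1.3 + 0.4 + 11.6 + 10 + 0.4 + 5.8 + 1.7 + 9.5) / 8 = 5.0875%
Σ(r − r̄)² = 156.2888; sample σ = √(156.2888/7) = 4.7251%
VaR = −(r̄ − z·σ) = −(5.0875 − 1.645 × 4.7251) = −(-2.6853) = 2.6853%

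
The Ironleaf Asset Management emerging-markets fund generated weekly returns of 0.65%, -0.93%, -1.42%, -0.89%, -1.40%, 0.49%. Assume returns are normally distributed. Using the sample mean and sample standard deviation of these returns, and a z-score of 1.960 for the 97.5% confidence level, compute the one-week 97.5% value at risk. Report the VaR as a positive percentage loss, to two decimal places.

2.39

r̄ = (0.65 − 0.93 − 1.42 − 0.89 − 1.4 + 0.49) / 6 = -3.500 / 6 = -0.5833%
Σ(r − r̄)² = (0.65 − (-0.5833))² + (-0.93 − (-0.5833))² + (-1.42 − (-0.5833))² + … = 4.2543
σ = √[4.2543 / 5] = 0.9224%
VaR = −(r̄ − z·σ) = −(-0.5833 − 1.960 × 0.9224) = −(-2.3912) = 2.3912%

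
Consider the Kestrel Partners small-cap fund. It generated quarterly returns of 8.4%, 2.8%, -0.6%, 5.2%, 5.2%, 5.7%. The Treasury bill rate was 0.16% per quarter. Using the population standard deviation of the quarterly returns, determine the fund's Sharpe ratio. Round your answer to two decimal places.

1.54

Mean return r̄ = 26.70 / 6 = 4.4500%
Σ(r − r̄)² = (8.4 − 4.4500)² + (2.8 − 4.4500)² + (-0.6 − 4.4500)² + … = 46.5150
σ = √[46.5150 / 6] = 2.7843%
Sharpe = (r̄ − rf) / σ = (4.4500 − 0.16) / 2.7843 = 4.2900 / 2.7843 = 1.5408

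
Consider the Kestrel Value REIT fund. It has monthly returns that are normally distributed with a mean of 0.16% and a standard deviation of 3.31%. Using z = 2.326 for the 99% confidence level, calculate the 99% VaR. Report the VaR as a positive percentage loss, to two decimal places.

7.54

VaR (as % loss) = −(μ − z·σ) = −(0.16% − 2.326 × 3.31%) = −(-7.53906%) = 7.53906%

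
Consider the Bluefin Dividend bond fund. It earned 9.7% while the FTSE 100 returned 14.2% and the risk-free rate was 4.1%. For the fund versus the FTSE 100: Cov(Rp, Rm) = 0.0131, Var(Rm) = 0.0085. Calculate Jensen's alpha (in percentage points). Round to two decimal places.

-9.97

β = Cov / Var = 0.0131 / 0.0085 = 1.5412
E[R] = Rf + β(Rm − Rf) = 4.1% + 1.5412 × (14.2% − 4.1%) = 19.6661%
α = Rp − E[R] = 9.7% − 19.6661% = -9.9661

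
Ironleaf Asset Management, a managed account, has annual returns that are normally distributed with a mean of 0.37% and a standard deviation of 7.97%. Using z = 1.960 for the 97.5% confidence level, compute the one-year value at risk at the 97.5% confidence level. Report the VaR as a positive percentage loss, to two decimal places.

VaR (as % loss) = −(μ − z·σ) = −(0.37% − 1.960 × 7.97%) = −(-15.2512%) = 15.2512%

15.25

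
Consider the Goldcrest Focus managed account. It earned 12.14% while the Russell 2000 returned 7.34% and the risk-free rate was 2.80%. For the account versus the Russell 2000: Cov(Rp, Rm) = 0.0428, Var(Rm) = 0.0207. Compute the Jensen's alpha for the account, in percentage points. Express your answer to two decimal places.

-0.05

β = Cov / Var = 0.0428 / 0.0207 = 2.0676
E[R] = Rf + β(Rm − Rf) = 2.80% + 2.0676 × (7.34% − 2.80%) = 12.1869%
α = Rp − E[R] = 12.14% − 12.1869% = -0.0469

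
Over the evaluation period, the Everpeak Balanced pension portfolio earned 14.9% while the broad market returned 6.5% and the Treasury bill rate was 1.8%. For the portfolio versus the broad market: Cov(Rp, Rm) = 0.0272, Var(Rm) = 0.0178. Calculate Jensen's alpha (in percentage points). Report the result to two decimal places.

5.92

β = Cov / Var = 0.0272 / 0.0178 = 1.5281
E[R] = Rf + β(Rm − Rf) = 1.8% + 1.5281 × (6.5% − 1.8%) = 8.9821%
α = Rp − E[R] = 14.9% − 8.9821% = 5.9179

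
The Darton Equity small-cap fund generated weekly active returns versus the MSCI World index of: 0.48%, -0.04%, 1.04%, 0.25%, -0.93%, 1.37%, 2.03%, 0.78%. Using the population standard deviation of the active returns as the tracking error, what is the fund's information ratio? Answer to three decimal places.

μ = (0.48 − 0.04 + 1.04 + 0.25 − 0.93 + 1.37 + 2.03 + 0.78) / 8 = 4.980 / 8 = 0.6225%
Population std dev = √[5.7472 / 8] = 0.8476%
IR = μ / tracking error = 0.6225 / 0.8476 = 0.7344

0.734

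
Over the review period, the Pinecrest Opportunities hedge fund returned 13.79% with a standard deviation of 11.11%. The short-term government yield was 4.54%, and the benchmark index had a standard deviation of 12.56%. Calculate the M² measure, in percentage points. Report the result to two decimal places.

15.00

Sharpe = (Rp − Rf) / σp = (13.79% − 4.54%) / 11.11% = 0.8326
M² = Rf + Sharpe × σm = 4.54% + 0.8326 × 12.56% = 14.9975%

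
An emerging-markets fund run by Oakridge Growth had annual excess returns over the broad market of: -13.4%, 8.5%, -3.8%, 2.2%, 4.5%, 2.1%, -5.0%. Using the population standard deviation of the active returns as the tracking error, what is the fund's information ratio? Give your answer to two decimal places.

-0.10

Mean return r̄ = -4.90 / 7 = -0.7000%
Σ(r − r̄)² = (-13.4 − (-0.7000))² + (8.5 − (-0.7000))² + … = 317.3200
σ = √[317.3200 / 7] = 6.7329%
IR = r̄ / tracking error = -0.7000 / 6.7329 = -0.1040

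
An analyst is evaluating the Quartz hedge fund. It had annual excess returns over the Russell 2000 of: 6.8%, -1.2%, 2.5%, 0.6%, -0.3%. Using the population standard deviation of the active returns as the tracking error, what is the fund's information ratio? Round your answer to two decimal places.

0.59

r̄ = (6.8 − 1.2 + 2.5 + 0.6 − 0.3) / 5 = 8.40 / 5 = 1.6800%
Σ(r − r̄)² = 40.2680; population σ = √(40.2680/5) = 2.8379%
IR = r̄ / tracking error = 1.6800 / 2.8379 = 0.5920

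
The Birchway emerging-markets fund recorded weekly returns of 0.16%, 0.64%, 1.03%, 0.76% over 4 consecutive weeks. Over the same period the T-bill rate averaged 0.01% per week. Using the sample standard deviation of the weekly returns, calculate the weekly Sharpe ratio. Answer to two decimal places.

1.75

r̄ = (0.16 + 0.64 + 1.03 + 0.76) / 4 = 2.590 / 4 = 0.6475%
Σ(r − r̄)² = 0.3967; sample σ = √(0.3967/3) = 0.3636%
Sharpe = (r̄ − rf) / σ = (0.6475 − 0.01) / 0.3636 = 0.6375 / 0.3636 = 1.7533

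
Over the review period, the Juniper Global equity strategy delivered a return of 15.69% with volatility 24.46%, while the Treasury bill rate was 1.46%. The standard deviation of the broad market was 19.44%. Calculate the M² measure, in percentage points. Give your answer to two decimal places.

12.77

Sharpe = (Rp − Rf) / σp = (15.69% − 1.46%) / 24.46% = 0.5818
M² = Rf + Sharpe × σm = 1.46% + 0.5818 × 19.44% = 12.7702%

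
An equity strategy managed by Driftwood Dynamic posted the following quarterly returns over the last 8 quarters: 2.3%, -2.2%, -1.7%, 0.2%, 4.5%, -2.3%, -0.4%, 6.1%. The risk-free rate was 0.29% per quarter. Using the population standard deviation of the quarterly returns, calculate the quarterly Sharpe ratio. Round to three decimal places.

0.176

μ = (2.3 − 2.2 − 1.7 + 0.2 + 4.5 − 2.3 − 0.4 + 6.1) / 8 = 6.50 / 8 = 0.8125%
Population σ = √[Σ(r − μ)² / 8] = √[70.6888 / 8] = √8.8361 = 2.9726%
Sharpe = (μ − rf) / σ = (0.8125 − 0.29) / 2.9726 = 0.5225 / 2.9726 = 0.1758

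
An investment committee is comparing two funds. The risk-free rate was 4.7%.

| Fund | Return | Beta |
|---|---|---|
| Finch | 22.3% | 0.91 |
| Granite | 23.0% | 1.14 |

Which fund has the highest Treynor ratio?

Finch

Finch: Treynor = (22.3% − 4.7%) / 0.91 = 19.341
Granite: Treynor = (23.0% − 4.7%) / 1.14 = 16.053
Highest: Finch (19.341).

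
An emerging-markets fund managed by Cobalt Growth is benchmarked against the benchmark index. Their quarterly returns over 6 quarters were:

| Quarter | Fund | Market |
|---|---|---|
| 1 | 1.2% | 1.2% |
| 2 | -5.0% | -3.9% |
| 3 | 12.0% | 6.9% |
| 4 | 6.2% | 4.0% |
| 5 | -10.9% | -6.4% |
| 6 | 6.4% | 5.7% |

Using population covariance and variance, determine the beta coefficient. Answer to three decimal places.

1.541

r̄p = 1.6500%,  r̄m = 1.2500%
Cov = Σ(rp − r̄p)(rm − r̄m) / 6 = 37.0675
Var(rm) = Σ(rm − r̄m)² / 6 = 24.0558
β = Cov / Var = 37.0675 / 24.0558 = 1.5409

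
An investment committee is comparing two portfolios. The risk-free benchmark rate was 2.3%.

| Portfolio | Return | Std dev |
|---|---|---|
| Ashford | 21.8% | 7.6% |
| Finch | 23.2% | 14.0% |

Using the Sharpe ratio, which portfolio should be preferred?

Ashford: Sharpe ratio = (21.8% − 2.3%) / 7.6% = 2.566
Finch: Sharpe ratio = (23.2% − 2.3%) / 14.0% = 1.493
Highest: Ashford (2.566).

Ashford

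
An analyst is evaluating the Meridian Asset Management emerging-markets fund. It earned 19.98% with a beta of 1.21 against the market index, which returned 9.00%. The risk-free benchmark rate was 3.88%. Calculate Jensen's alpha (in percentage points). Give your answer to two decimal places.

CAPM expected return = Rf + β(Rm − Rf) = 3.88% + 1.21 × (9.00% − 3.88%) = 3.88 + 1.21 × 5.12 = 10.0752%
Jensen's α = Rp − E[R] = 19.98% − 10.0752% = 9.9048

9.90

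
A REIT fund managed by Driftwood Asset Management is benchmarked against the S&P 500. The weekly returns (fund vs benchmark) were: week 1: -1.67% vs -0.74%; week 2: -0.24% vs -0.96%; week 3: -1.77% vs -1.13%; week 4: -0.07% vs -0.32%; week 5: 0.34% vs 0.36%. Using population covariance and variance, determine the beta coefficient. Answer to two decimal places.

1.20

r̄p = -0.6820%,  r̄m = -0.5580%
Cov = Σ(rp − r̄p)(rm − r̄m) / 5 = 0.3417
Var(rm) = Σ(rm − r̄m)² / 5 = 0.2843
β = Cov / Var = 0.3417 / 0.2843 = 1.2019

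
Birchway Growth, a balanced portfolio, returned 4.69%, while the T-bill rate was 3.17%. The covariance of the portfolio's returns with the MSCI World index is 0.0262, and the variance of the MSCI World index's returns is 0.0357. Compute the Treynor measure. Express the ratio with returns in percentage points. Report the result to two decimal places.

2.07

β = Cov / Var = 0.0262 / 0.0357 = 0.7339
Treynor = (Rp − Rf) / β = (4.69% − 3.17%) / 0.7339 = 1.52 / 0.7339 = 2.0711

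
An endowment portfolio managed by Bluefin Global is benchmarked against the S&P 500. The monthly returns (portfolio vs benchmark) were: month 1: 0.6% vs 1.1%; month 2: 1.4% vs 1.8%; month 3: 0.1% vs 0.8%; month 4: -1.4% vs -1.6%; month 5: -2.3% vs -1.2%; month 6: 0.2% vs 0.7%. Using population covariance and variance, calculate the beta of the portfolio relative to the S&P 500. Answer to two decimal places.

r̄p = -0.2333%,  r̄m = 0.2667%
Cov = Σ(rp − r̄p)(rm − r̄m) / 6 = 1.4622
Var(rm) = Σ(rm − r̄m)² / 6 = 1.5256
β = Cov / Var = 1.4622 / 1.5256 = 0.9584

0.96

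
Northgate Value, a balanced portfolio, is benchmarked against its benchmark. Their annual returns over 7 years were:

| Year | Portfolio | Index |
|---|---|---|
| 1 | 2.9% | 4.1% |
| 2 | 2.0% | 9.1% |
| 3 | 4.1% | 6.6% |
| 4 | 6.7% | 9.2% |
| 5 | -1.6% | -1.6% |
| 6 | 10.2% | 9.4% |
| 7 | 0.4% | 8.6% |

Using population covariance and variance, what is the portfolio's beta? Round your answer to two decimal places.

0.62

r̄p = 3.5286%,  r̄m = 6.4857%
Cov = Σ(rp − r̄p)(rm − r̄m) / 7 = 8.6390
Var(rm) = Σ(rm − r̄m)² / 7 = 14.0355
β = Cov / Var = 8.6390 / 14.0355 = 0.6155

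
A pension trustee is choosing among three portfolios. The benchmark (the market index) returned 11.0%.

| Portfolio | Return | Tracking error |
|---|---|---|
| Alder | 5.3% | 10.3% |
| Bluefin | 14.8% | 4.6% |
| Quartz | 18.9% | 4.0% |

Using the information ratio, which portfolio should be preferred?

Quartz

Alder: IR = (5.3% − 11.0%) / 10.3% = -0.553
Bluefin: IR = (14.8% − 11.0%) / 4.6% = 0.826
Quartz: IR = (18.9% − 11.0%) / 4.0% = 1.975
Highest: Quartz (1.975).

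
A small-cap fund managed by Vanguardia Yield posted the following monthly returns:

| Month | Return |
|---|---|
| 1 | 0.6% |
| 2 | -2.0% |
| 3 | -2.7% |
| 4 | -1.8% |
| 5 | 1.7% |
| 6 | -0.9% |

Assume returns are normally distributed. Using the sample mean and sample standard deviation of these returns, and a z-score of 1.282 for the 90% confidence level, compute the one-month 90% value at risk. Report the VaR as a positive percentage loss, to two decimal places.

3.01

Mean return r̄ = -5.10 / 6 = -0.8500%
Sample std dev = √[14.2550 / 5] = 1.6885%
VaR = −(r̄ − z·σ) = −(-0.8500 − 1.282 × 1.6885) = −(-3.0147) = 3.0147%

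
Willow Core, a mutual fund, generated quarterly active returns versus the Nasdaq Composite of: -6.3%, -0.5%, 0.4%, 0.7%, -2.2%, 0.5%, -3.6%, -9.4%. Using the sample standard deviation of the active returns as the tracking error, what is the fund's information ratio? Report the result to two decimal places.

Mean return μ = -20.40 / 8 = -2.5500%
Σ(r − μ)² = 94.9800; sample σ = √(94.9800/7) = 3.6836%
IR = μ / tracking error = -2.5500 / 3.6836 = -0.6923

-0.69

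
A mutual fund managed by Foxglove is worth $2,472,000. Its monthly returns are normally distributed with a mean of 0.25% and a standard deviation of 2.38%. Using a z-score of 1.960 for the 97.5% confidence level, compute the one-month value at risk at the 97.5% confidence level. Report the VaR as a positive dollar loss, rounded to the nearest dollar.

Return at the 97.5% tail: μ − z·σ = 0.25% − 1.960 × 2.38% = 0.25 − 4.6648 = -4.4148%
VaR = −(-4.4148%) × $2,472,000 = 4.4148% × $2,472,000 = $109,134

$109,134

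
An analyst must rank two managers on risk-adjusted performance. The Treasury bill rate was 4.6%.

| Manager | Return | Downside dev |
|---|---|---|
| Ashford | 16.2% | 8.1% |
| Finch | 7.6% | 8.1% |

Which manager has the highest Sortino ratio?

Ashford

Ashford: Sortino ratio = (16.2% − 4.6%) / 8.1% = 1.432
Finch: Sortino ratio = (7.6% − 4.6%) / 8.1% = 0.370
Highest: Ashford (1.432).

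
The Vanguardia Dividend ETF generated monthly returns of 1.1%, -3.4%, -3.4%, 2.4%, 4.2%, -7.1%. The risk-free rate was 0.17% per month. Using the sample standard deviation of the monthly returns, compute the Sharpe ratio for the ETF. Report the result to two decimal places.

-0.28

r̄ = (1.1 − 3.4 − 3.4 + 2.4 + 4.2 − 7.1) / 6 = -6.20 / 6 = -1.0333%
Sample std dev = √[91.7333 / 5] = 4.2833%
Sharpe = (r̄ − rf) / σ = (-1.0333 − 0.17) / 4.2833 = -1.2033 / 4.2833 = -0.2809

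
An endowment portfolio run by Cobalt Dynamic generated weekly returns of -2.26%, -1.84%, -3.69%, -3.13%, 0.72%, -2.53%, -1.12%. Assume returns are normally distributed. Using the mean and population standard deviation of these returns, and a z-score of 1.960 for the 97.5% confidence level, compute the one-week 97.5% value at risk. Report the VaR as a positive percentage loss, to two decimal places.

Mean return r̄ = -13.850 / 7 = -1.9786%
Population σ = √[Σ(r − r̄)² / 7] = √[12.6767 / 7] = √1.8110 = 1.3457%
VaR = −(r̄ − z·σ) = −(-1.9786 − 1.960 × 1.3457) = −(-4.6162) = 4.6162%

4.62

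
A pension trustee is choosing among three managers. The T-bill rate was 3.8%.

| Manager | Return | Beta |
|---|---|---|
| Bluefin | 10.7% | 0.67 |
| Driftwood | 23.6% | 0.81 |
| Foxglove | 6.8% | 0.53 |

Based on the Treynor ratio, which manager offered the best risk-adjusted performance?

Driftwood

Bluefin: Treynor = (10.7% − 3.8%) / 0.67 = 10.299
Driftwood: Treynor = (23.6% − 3.8%) / 0.81 = 24.444
Foxglove: Treynor = (6.8% − 3.8%) / 0.53 = 5.660
Highest: Driftwood (24.444).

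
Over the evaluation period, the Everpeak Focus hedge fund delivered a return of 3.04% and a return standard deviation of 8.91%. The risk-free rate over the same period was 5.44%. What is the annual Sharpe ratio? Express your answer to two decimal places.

Sharpe = (Rp − Rf) / σp = (3.04% − 5.44%) / 8.91% = -2.40% / 8.91% = -0.2694

-0.27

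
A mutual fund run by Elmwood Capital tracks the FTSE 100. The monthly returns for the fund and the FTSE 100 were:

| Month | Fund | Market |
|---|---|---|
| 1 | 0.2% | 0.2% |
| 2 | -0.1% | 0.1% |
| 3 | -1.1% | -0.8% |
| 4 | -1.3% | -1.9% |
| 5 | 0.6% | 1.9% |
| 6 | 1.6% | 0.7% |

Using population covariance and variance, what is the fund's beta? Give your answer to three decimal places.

0.672

r̄p = -0.0167%,  r̄m = 0.0333%
Cov = Σ(rp − r̄p)(rm − r̄m) / 6 = 0.9406
Var(rm) = Σ(rm − r̄m)² / 6 = 1.3989
β = Cov / Var = 0.9406 / 1.3989 = 0.6724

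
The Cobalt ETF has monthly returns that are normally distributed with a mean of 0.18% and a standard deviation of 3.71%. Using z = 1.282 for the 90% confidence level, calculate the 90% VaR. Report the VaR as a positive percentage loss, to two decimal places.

4.58

VaR (as % loss) = −(μ − z·σ) = −(0.18% − 1.282 × 3.71%) = −(-4.57622%) = 4.57622%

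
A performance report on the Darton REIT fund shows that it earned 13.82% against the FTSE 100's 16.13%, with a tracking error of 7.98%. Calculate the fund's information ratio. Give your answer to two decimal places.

-0.29

IR = (Rp − Rb) / TE = (13.82% − 16.13%) / 7.98% = -2.31% / 7.98% = -0.2895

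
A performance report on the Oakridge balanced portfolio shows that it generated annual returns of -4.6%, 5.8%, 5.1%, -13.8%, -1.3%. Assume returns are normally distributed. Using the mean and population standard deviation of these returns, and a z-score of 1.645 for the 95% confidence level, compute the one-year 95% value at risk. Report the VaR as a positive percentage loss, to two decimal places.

r̄ = (-4.6 + 5.8 + 5.1 − 13.8 − 1.3) / 5 = -1.7600%
Σ(r − r̄)² = (-4.6 − (-1.7600))² + (5.8 − (-1.7600))² + (5.1 − (-1.7600))² + … = 257.4520
population σ = √(257.4520 / 5) = √51.4904 = 7.1757%
VaR = −(r̄ − z·σ) = −(-1.7600 − 1.645 × 7.1757) = −(-13.5640) = 13.5640%

13.56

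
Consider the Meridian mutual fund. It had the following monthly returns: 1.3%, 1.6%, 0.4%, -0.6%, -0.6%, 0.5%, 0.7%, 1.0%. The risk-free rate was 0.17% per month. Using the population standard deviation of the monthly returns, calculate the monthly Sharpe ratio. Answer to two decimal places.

Mean return r̄ = 4.30 / 8 = 0.5375%
Population σ = √[Σ(r − r̄)² / 8] = √[4.5588 / 8] = √0.5699 = 0.7549%
Sharpe = (r̄ − rf) / σ = (0.5375 − 0.17) / 0.7549 = 0.3675 / 0.7549 = 0.4868

0.49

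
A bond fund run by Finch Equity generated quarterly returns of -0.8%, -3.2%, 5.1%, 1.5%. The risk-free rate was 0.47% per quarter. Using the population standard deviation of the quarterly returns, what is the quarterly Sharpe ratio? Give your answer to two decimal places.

0.06

Mean return r̄ = 2.60 / 4 = 0.6500%
Σ(r − r̄)² = 37.4500; population σ = √(37.4500/4) = 3.0598%
Sharpe = (r̄ − rf) / σ = (0.6500 − 0.47) / 3.0598 = 0.1800 / 3.0598 = 0.0588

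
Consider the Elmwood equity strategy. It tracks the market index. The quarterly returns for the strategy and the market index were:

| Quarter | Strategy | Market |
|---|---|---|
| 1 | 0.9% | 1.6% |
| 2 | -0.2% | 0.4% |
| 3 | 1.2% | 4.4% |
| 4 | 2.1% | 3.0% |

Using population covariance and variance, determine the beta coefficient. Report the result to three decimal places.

r̄p = 1.0000%,  r̄m = 2.3500%
Cov = Σ(rp − r̄p)(rm − r̄m) / 4 = 0.8850
Var(rm) = Σ(rm − r̄m)² / 4 = 2.2475
β = Cov / Var = 0.8850 / 2.2475 = 0.3938

0.394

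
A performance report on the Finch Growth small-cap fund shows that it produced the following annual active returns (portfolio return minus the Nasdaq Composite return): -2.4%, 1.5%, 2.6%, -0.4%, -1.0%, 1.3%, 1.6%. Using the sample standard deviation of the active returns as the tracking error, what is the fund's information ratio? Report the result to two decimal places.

0.26

Mean return r̄ = 3.20 / 7 = 0.4571%
Σ(r − r̄)² = (-2.4 − 0.4571)² + (1.5 − 0.4571)² + (2.6 − 0.4571)² + … = 18.7171
sample σ = √(18.7171 / 6) = √3.1195 = 1.7662%
IR = r̄ / tracking error = 0.4571 / 1.7662 = 0.2588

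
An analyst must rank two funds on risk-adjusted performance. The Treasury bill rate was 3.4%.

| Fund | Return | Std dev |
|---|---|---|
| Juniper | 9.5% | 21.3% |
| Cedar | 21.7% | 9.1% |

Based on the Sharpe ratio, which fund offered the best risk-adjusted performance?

Juniper: Sharpe ratio = (9.5% − 3.4%) / 21.3% = 0.286
Cedar: Sharpe ratio = (21.7% − 3.4%) / 9.1% = 2.011
Highest: Cedar (2.011).

Cedar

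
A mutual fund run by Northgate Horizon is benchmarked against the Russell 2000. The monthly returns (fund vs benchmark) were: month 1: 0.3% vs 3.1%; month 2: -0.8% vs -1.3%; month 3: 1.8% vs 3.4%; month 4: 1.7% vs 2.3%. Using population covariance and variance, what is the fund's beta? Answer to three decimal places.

0.453

r̄p = 0.7500%,  r̄m = 1.8750%
Cov = Σ(rp − r̄p)(rm − r̄m) / 4 = 1.5938
Var(rm) = Σ(rm − r̄m)² / 4 = 3.5219
β = Cov / Var = 1.5938 / 3.5219 = 0.4525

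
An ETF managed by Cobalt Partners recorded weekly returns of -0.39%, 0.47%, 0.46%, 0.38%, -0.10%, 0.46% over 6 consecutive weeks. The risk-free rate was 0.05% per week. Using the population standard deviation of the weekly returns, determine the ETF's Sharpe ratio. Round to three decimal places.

r̄ = (-0.39 + 0.47 + 0.46 + 0.38 − 0.1 + 0.46) / 6 = 0.2133%
Population std dev = √[0.6775 / 6] = 0.3360%
Sharpe = (r̄ − rf) / σ = (0.2133 − 0.05) / 0.3360 = 0.1633 / 0.3360 = 0.4860

0.486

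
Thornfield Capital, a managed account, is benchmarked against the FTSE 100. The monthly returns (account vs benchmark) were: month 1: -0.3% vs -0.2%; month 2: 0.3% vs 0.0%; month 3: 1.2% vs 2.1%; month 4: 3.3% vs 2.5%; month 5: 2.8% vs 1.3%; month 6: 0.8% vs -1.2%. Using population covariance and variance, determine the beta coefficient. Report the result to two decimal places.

0.71

r̄p = 1.3500%,  r̄m = 0.7500%
Cov = Σ(rp − r̄p)(rm − r̄m) / 6 = 1.2392
Var(rm) = Σ(rm − r̄m)² / 6 = 1.7425
β = Cov / Var = 1.2392 / 1.7425 = 0.7112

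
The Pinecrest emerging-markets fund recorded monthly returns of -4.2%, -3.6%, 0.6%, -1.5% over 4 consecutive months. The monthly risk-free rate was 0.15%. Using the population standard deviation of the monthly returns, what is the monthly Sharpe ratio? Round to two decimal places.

-1.23

μ = (-4.2 − 3.6 + 0.6 − 1.5) / 4 = -2.1750%
Σ(r − μ)² = (-4.2 − (-2.1750))² + (-3.6 − (-2.1750))² + … = 14.2875
population σ = √(14.2875 / 4) = √3.5719 = 1.8899%
Sharpe = (μ − rf) / σ = (-2.1750 − 0.15) / 1.8899 = -2.3250 / 1.8899 = -1.2302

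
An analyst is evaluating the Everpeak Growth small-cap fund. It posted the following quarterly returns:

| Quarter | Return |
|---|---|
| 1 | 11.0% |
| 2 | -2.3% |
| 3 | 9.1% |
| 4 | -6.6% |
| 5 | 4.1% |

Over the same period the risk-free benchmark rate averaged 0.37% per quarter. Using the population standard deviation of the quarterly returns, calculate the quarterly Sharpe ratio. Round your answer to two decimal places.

0.40

Mean return r̄ = 15.30 / 5 = 3.0600%
Population σ = √[Σ(r − r̄)² / 5] = √[222.6520 / 5] = √44.5304 = 6.6731%
Sharpe = (r̄ − rf) / σ = (3.0600 − 0.37) / 6.6731 = 2.6900 / 6.6731 = 0.4031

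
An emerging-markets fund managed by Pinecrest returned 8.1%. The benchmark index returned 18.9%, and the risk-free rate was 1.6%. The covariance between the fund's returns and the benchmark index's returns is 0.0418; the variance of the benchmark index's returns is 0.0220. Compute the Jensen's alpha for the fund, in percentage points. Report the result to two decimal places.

β = Cov / Var = 0.0418 / 0.0220 = 1.9000
E[R] = Rf + β(Rm − Rf) = 1.6% + 1.9000 × (18.9% − 1.6%) = 34.4700%
α = Rp − E[R] = 8.1% − 34.4700% = -26.3700

-26.37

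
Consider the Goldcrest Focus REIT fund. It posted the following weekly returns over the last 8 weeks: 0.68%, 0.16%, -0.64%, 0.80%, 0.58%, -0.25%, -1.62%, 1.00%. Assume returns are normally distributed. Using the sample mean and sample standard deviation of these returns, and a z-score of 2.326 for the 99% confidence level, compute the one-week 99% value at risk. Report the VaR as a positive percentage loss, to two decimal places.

r̄ = (0.68 + 0.16 − 0.64 + 0.8 + 0.58 − 0.25 − 1.62 + 1) / 8 = 0.0888%
Sample std dev = √[5.4979 / 7] = 0.8862%
VaR = −(r̄ − z·σ) = −(0.0888 − 2.326 × 0.8862) = −(-1.9725) = 1.9725%

1.97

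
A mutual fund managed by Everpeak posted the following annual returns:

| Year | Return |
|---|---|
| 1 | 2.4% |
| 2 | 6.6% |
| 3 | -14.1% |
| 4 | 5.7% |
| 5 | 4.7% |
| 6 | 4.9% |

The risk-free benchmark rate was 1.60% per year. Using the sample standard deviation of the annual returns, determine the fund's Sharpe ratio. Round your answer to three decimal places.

0.013

r̄ = (2.4 + 6.6 − 14.1 + 5.7 + 4.7 + 4.9) / 6 = 1.7000%
Σ(r − r̄)² = (2.4 − 1.7000)² + (6.6 − 1.7000)² + (-14.1 − 1.7000)² + … = 309.3800
sample σ = √(309.3800 / 5) = √61.8760 = 7.8661%
Sharpe = (r̄ − rf) / σ = (1.7000 − 1.6) / 7.8661 = 0.1000 / 7.8661 = 0.0127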